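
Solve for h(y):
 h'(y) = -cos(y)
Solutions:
 h(y) = C1 - sin(y)


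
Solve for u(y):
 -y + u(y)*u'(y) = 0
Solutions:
 u(y) = -sqrt(C1 + y^2)
 u(y) = sqrt(C1 + y^2)


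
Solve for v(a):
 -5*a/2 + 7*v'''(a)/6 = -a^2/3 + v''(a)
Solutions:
 v(a) = C1 + C2*a + C3*exp(6*a/7) + a^4/36 - 31*a^3/108 - 217*a^2/216


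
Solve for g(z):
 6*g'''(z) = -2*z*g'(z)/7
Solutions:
 g(z) = C1 + Integral(C2*airyai(-21^(2/3)*z/21) + C3*airybi(-21^(2/3)*z/21), z)


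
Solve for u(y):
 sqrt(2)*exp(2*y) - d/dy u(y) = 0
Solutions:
 u(y) = C1 + sqrt(2)*exp(2*y)/2


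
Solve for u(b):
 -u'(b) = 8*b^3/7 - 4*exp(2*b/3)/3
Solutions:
 u(b) = C1 - 2*b^4/7 + 2*exp(2*b/3)


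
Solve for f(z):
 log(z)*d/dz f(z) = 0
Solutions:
 f(z) = C1


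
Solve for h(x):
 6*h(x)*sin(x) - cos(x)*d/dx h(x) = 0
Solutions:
 h(x) = C1/cos(x)^6


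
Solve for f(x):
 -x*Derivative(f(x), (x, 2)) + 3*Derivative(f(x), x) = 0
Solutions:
 f(x) = C1 + C2*x^4


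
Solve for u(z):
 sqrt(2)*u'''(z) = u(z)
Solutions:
 u(z) = C3*exp(2^(5/6)*z/2) + (C1*sin(2^(5/6)*sqrt(3)*z/4) + C2*cos(2^(5/6)*sqrt(3)*z/4))*exp(-2^(5/6)*z/4)


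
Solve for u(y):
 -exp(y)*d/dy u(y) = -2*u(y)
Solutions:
 u(y) = C1*exp(-2*exp(-y))


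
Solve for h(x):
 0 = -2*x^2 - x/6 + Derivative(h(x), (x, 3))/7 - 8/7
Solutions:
 h(x) = C1 + C2*x + C3*x^2 + 7*x^5/30 + 7*x^4/144 + 4*x^3/3


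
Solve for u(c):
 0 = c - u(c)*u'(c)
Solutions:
 u(c) = -sqrt(C1 + c^2)
 u(c) = sqrt(C1 + c^2)


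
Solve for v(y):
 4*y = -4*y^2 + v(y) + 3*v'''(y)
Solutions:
 v(y) = C3*exp(-3^(2/3)*y/3) + 4*y^2 + 4*y + (C1*sin(3^(1/6)*y/2) + C2*cos(3^(1/6)*y/2))*exp(3^(2/3)*y/6)


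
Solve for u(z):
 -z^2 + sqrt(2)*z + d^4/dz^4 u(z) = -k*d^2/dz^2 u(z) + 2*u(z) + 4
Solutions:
 u(z) = C1*exp(-sqrt(2)*z*sqrt(-k - sqrt(k^2 + 8))/2) + C2*exp(sqrt(2)*z*sqrt(-k - sqrt(k^2 + 8))/2) + C3*exp(-sqrt(2)*z*sqrt(-k + sqrt(k^2 + 8))/2) + C4*exp(sqrt(2)*z*sqrt(-k + sqrt(k^2 + 8))/2) - k/2 - z^2/2 + sqrt(2)*z/2 - 2


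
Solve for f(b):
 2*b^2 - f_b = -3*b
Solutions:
 f(b) = C1 + 2*b^3/3 + 3*b^2/2


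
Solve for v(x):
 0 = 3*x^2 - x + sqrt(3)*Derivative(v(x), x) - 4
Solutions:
 v(x) = C1 - sqrt(3)*x^3/3 + sqrt(3)*x^2/6 + 4*sqrt(3)*x/3


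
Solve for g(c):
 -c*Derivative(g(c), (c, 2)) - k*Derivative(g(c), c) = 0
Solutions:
 g(c) = C1 + c^(1 - re(k))*(C2*sin(log(c)*Abs(im(k))) + C3*cos(log(c)*im(k)))


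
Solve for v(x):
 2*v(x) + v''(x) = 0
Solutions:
 v(x) = C1*sin(sqrt(2)*x) + C2*cos(sqrt(2)*x)


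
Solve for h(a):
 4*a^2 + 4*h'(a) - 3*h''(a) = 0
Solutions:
 h(a) = C1 + C2*exp(4*a/3) - a^3/3 - 3*a^2/4 - 9*a/8


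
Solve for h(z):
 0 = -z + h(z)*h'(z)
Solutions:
 h(z) = -sqrt(C1 + z^2)
 h(z) = sqrt(C1 + z^2)


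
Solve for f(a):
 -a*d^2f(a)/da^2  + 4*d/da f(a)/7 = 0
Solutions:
 f(a) = C1 + C2*a^(11/7)


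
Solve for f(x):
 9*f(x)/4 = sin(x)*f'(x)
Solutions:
 f(x) = C1*(cos(x) - 1)^(9/8)/(cos(x) + 1)^(9/8)


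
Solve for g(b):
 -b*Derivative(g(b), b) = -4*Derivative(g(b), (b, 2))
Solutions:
 g(b) = C1 + C2*erfi(sqrt(2)*b/4)


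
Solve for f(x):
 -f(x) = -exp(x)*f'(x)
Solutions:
 f(x) = C1*exp(-exp(-x))


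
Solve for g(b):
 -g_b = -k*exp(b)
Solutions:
 g(b) = C1 + k*exp(b)


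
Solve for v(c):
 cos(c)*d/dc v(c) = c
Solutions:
 v(c) = C1 + Integral(c/cos(c), c)


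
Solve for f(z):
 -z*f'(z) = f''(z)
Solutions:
 f(z) = C1 + C2*erf(sqrt(2)*z/2)


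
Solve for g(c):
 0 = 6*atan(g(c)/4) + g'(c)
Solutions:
 Integral(1/atan(_y/4), (_y, g(c))) = C1 - 6*c


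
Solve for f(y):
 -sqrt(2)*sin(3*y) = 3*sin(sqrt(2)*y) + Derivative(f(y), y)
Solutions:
 f(y) = C1 + sqrt(2)*cos(3*y)/3 + 3*sqrt(2)*cos(sqrt(2)*y)/2


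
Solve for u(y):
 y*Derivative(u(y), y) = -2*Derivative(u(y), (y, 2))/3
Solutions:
 u(y) = C1 + C2*erf(sqrt(3)*y/2)


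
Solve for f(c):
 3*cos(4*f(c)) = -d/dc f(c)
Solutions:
 f(c) = -asin((C1 + exp(24*c))/(C1 - exp(24*c)))/4 + pi/4
 f(c) = asin((C1 + exp(24*c))/(C1 - exp(24*c)))/4


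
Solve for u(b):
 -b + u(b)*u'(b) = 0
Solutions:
 u(b) = -sqrt(C1 + b^2)
 u(b) = sqrt(C1 + b^2)


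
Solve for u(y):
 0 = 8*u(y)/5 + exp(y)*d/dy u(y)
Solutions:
 u(y) = C1*exp(8*exp(-y)/5)


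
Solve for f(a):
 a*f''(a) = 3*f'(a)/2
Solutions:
 f(a) = C1 + C2*a^(5/2)


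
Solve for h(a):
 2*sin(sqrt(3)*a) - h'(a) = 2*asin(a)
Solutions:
 h(a) = C1 - 2*a*asin(a) - 2*sqrt(1 - a^2) - 2*sqrt(3)*cos(sqrt(3)*a)/3


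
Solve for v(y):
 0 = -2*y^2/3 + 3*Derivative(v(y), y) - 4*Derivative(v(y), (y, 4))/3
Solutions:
 v(y) = C1 + C4*exp(2^(1/3)*3^(2/3)*y/2) + 2*y^3/27 + (C2*sin(3*2^(1/3)*3^(1/6)*y/4) + C3*cos(3*2^(1/3)*3^(1/6)*y/4))*exp(-2^(1/3)*3^(2/3)*y/4)


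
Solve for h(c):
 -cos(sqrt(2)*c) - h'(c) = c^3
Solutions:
 h(c) = C1 - c^4/4 - sqrt(2)*sin(sqrt(2)*c)/2


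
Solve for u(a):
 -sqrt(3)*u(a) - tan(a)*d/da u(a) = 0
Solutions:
 u(a) = C1/sin(a)^(sqrt(3))


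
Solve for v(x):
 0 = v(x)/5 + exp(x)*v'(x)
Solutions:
 v(x) = C1*exp(exp(-x)/5)


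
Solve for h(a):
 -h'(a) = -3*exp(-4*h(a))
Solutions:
 h(a) = log(-I*(C1 + 12*a)^(1/4))
 h(a) = log(I*(C1 + 12*a)^(1/4))
 h(a) = log(-(C1 + 12*a)^(1/4))
 h(a) = log(C1 + 12*a)/4


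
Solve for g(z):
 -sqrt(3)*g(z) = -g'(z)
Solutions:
 g(z) = C1*exp(sqrt(3)*z)


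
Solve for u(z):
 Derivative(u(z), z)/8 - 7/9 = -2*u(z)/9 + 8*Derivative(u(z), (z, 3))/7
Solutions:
 u(z) = C1*exp(-21^(1/3)*z*(21^(1/3)/(5*sqrt(163) + 64)^(1/3) + (5*sqrt(163) + 64)^(1/3))/48)*sin(3^(1/6)*7^(1/3)*z*(-3^(2/3)*(5*sqrt(163) + 64)^(1/3) + 3*7^(1/3)/(5*sqrt(163) + 64)^(1/3))/48) + C2*exp(-21^(1/3)*z*(21^(1/3)/(5*sqrt(163) + 64)^(1/3) + (5*sqrt(163) + 64)^(1/3))/48)*cos(3^(1/6)*7^(1/3)*z*(-3^(2/3)*(5*sqrt(163) + 64)^(1/3) + 3*7^(1/3)/(5*sqrt(163) + 64)^(1/3))/48) + C3*exp(21^(1/3)*z*(21^(1/3)/(5*sqrt(163) + 64)^(1/3) + (5*sqrt(163) + 64)^(1/3))/24) + 7/2


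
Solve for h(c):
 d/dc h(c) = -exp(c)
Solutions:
 h(c) = C1 - exp(c)


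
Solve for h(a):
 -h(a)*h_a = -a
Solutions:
 h(a) = -sqrt(C1 + a^2)
 h(a) = sqrt(C1 + a^2)


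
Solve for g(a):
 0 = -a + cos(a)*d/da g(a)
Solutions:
 g(a) = C1 + Integral(a/cos(a), a)


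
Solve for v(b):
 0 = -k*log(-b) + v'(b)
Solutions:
 v(b) = C1 + b*k*log(-b) - b*k


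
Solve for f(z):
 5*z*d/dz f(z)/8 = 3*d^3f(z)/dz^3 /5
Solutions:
 f(z) = C1 + Integral(C2*airyai(15^(2/3)*z/6) + C3*airybi(15^(2/3)*z/6), z)


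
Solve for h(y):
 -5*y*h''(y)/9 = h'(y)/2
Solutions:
 h(y) = C1 + C2*y^(1/10)


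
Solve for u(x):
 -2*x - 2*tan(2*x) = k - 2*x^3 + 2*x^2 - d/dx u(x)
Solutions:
 u(x) = C1 + k*x - x^4/2 + 2*x^3/3 + x^2 - log(cos(2*x))


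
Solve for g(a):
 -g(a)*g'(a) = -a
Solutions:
 g(a) = -sqrt(C1 + a^2)
 g(a) = sqrt(C1 + a^2)


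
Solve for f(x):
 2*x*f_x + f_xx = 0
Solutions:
 f(x) = C1 + C2*erf(x)


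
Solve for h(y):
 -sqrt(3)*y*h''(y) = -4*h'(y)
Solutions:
 h(y) = C1 + C2*y^(1 + 4*sqrt(3)/3)


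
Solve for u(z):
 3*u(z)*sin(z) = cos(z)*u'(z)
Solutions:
 u(z) = C1/cos(z)^3


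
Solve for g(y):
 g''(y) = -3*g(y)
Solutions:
 g(y) = C1*sin(sqrt(3)*y) + C2*cos(sqrt(3)*y)


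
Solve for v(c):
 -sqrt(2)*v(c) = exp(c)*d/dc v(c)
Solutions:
 v(c) = C1*exp(sqrt(2)*exp(-c))


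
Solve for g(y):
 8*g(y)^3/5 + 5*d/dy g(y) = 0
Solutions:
 g(y) = -5*sqrt(2)*sqrt(-1/(C1 - 8*y))/2
 g(y) = 5*sqrt(2)*sqrt(-1/(C1 - 8*y))/2


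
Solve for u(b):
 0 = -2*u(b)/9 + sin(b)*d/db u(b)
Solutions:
 u(b) = C1*(cos(b) - 1)^(1/9)/(cos(b) + 1)^(1/9)


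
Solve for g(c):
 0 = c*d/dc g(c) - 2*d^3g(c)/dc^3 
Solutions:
 g(c) = C1 + Integral(C2*airyai(2^(2/3)*c/2) + C3*airybi(2^(2/3)*c/2), c)


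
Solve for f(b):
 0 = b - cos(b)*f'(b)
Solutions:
 f(b) = C1 + Integral(b/cos(b), b)


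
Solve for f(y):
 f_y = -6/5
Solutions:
 f(y) = C1 - 6*y/5


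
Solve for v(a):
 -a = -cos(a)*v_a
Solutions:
 v(a) = C1 + Integral(a/cos(a), a)


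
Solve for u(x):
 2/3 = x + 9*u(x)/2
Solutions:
 u(x) = 4/27 - 2*x/9


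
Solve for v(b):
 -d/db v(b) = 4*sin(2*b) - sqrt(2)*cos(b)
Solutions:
 v(b) = C1 + sqrt(2)*sin(b) + 2*cos(2*b)


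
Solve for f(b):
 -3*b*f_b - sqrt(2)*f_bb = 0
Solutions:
 f(b) = C1 + C2*erf(2^(1/4)*sqrt(3)*b/2)


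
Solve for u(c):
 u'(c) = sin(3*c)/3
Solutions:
 u(c) = C1 - cos(3*c)/9


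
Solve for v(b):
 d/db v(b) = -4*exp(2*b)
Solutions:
 v(b) = C1 - 2*exp(2*b)


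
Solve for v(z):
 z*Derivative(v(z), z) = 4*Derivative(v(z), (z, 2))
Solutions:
 v(z) = C1 + C2*erfi(sqrt(2)*z/4)


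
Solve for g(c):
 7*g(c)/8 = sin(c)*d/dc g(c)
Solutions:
 g(c) = C1*(cos(c) - 1)^(7/16)/(cos(c) + 1)^(7/16)


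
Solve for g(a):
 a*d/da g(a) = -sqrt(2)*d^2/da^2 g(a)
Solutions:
 g(a) = C1 + C2*erf(2^(1/4)*a/2)


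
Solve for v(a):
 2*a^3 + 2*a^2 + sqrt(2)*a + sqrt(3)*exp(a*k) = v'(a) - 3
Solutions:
 v(a) = C1 + a^4/2 + 2*a^3/3 + sqrt(2)*a^2/2 + 3*a + sqrt(3)*exp(a*k)/k


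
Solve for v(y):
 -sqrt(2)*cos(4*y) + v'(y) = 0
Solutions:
 v(y) = C1 + sqrt(2)*sin(4*y)/4


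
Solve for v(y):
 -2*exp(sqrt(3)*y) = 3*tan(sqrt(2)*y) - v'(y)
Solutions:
 v(y) = C1 + 2*sqrt(3)*exp(sqrt(3)*y)/3 - 3*sqrt(2)*log(cos(sqrt(2)*y))/2


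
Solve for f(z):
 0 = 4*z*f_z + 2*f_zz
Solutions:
 f(z) = C1 + C2*erf(z)


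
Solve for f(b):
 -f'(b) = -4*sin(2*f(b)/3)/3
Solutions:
 -4*b/3 + 3*log(cos(2*f(b)/3) - 1)/4 - 3*log(cos(2*f(b)/3) + 1)/4 = C1


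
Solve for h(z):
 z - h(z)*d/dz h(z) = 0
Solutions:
 h(z) = -sqrt(C1 + z^2)
 h(z) = sqrt(C1 + z^2)


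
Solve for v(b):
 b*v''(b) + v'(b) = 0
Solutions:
 v(b) = C1 + C2*log(b)


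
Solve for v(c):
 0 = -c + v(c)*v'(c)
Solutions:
 v(c) = -sqrt(C1 + c^2)
 v(c) = sqrt(C1 + c^2)


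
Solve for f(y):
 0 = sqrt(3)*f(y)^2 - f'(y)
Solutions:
 f(y) = -1/(C1 + sqrt(3)*y)


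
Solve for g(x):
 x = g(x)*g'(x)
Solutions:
 g(x) = -sqrt(C1 + x^2)
 g(x) = sqrt(C1 + x^2)


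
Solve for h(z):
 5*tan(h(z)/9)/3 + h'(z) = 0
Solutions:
 h(z) = -9*asin(C1*exp(-5*z/27)) + 9*pi
 h(z) = 9*asin(C1*exp(-5*z/27))


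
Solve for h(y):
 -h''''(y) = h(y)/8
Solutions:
 h(y) = (C1*sin(2^(3/4)*y/4) + C2*cos(2^(3/4)*y/4))*exp(-2^(3/4)*y/4) + (C3*sin(2^(3/4)*y/4) + C4*cos(2^(3/4)*y/4))*exp(2^(3/4)*y/4)


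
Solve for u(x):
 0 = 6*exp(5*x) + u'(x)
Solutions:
 u(x) = C1 - 6*exp(5*x)/5


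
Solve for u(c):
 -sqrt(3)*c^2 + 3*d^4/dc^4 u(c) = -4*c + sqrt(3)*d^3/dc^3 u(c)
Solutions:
 u(c) = C1 + C2*c + C3*c^2 + C4*exp(sqrt(3)*c/3) - c^5/60 - sqrt(3)*c^4/36 - c^3/3


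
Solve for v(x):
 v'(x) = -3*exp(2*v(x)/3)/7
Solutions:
 v(x) = 3*log(-sqrt(-1/(C1 - 3*x))) - 3*log(2) + 3*log(42)/2
 v(x) = 3*log(-1/(C1 - 3*x))/2 - 3*log(2) + 3*log(42)/2


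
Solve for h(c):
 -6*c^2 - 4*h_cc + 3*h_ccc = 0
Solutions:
 h(c) = C1 + C2*c + C3*exp(4*c/3) - c^4/8 - 3*c^3/8 - 27*c^2/32


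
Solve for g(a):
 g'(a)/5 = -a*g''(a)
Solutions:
 g(a) = C1 + C2*a^(4/5)


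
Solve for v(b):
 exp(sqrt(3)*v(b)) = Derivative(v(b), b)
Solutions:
 v(b) = sqrt(3)*(2*log(-1/(C1 + b)) - log(3))/6


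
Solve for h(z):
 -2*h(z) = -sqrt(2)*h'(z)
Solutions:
 h(z) = C1*exp(sqrt(2)*z)


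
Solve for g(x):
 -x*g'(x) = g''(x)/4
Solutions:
 g(x) = C1 + C2*erf(sqrt(2)*x)


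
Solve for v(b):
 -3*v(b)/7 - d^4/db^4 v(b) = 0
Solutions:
 v(b) = (C1*sin(sqrt(2)*3^(1/4)*7^(3/4)*b/14) + C2*cos(sqrt(2)*3^(1/4)*7^(3/4)*b/14))*exp(-sqrt(2)*3^(1/4)*7^(3/4)*b/14) + (C3*sin(sqrt(2)*3^(1/4)*7^(3/4)*b/14) + C4*cos(sqrt(2)*3^(1/4)*7^(3/4)*b/14))*exp(sqrt(2)*3^(1/4)*7^(3/4)*b/14)


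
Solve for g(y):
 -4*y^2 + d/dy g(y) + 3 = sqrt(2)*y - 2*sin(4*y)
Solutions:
 g(y) = C1 + 4*y^3/3 + sqrt(2)*y^2/2 - 3*y + cos(4*y)/2


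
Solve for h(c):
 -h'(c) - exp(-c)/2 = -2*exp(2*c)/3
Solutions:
 h(c) = C1 + exp(2*c)/3 + exp(-c)/2


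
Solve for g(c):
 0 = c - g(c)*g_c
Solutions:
 g(c) = -sqrt(C1 + c^2)
 g(c) = sqrt(C1 + c^2)


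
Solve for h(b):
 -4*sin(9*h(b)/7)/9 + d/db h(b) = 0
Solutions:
 -4*b/9 + 7*log(cos(9*h(b)/7) - 1)/18 - 7*log(cos(9*h(b)/7) + 1)/18 = C1


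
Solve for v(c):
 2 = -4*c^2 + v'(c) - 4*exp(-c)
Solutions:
 v(c) = C1 + 4*c^3/3 + 2*c - 4*exp(-c)


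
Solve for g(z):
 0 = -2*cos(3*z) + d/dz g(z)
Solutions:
 g(z) = C1 + 2*sin(3*z)/3


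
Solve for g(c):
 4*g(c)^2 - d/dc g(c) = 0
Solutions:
 g(c) = -1/(C1 + 4*c)


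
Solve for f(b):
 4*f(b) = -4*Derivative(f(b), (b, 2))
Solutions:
 f(b) = C1*sin(b) + C2*cos(b)


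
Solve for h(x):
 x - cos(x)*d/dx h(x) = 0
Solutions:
 h(x) = C1 + Integral(x/cos(x), x)


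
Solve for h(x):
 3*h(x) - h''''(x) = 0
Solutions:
 h(x) = C1*exp(-3^(1/4)*x) + C2*exp(3^(1/4)*x) + C3*sin(3^(1/4)*x) + C4*cos(3^(1/4)*x)


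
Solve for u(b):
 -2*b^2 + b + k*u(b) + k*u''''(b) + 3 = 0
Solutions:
 u(b) = C1*exp(-sqrt(2)*b*(1 - I)/2) + C2*exp(sqrt(2)*b*(1 - I)/2) + C3*exp(-sqrt(2)*b*(1 + I)/2) + C4*exp(sqrt(2)*b*(1 + I)/2) + 2*b^2/k - b/k - 3/k


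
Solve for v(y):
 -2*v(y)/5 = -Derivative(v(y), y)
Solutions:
 v(y) = C1*exp(2*y/5)


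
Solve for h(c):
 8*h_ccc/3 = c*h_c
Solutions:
 h(c) = C1 + Integral(C2*airyai(3^(1/3)*c/2) + C3*airybi(3^(1/3)*c/2), c)


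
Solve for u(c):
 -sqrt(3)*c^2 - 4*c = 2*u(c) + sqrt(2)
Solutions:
 u(c) = -sqrt(3)*c^2/2 - 2*c - sqrt(2)/2


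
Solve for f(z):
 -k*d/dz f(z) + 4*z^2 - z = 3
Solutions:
 f(z) = C1 + 4*z^3/(3*k) - z^2/(2*k) - 3*z/k


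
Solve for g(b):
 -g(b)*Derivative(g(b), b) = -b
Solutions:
 g(b) = -sqrt(C1 + b^2)
 g(b) = sqrt(C1 + b^2)


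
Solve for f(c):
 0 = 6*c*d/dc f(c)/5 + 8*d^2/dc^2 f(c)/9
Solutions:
 f(c) = C1 + C2*erf(3*sqrt(30)*c/20)


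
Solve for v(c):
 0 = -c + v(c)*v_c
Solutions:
 v(c) = -sqrt(C1 + c^2)
 v(c) = sqrt(C1 + c^2)


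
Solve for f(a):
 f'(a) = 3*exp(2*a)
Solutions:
 f(a) = C1 + 3*exp(2*a)/2


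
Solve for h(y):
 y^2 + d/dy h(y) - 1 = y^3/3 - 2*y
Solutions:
 h(y) = C1 + y^4/12 - y^3/3 - y^2 + y


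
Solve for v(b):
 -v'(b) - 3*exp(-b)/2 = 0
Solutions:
 v(b) = C1 + 3*exp(-b)/2


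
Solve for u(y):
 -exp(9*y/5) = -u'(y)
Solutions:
 u(y) = C1 + 5*exp(9*y/5)/9


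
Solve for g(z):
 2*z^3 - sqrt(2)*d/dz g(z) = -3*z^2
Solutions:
 g(z) = C1 + sqrt(2)*z^4/4 + sqrt(2)*z^3/2


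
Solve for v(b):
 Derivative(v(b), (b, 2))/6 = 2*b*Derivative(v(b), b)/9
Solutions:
 v(b) = C1 + C2*erfi(sqrt(6)*b/3)


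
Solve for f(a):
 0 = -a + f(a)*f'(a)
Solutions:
 f(a) = -sqrt(C1 + a^2)
 f(a) = sqrt(C1 + a^2)


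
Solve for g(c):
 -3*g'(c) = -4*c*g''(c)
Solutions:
 g(c) = C1 + C2*c^(7/4)


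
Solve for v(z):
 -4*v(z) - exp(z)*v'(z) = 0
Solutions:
 v(z) = C1*exp(4*exp(-z))


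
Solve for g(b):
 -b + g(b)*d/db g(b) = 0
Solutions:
 g(b) = -sqrt(C1 + b^2)
 g(b) = sqrt(C1 + b^2)


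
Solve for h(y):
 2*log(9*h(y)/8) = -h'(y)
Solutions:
 -Integral(1/(-log(_y) - 2*log(3) + 3*log(2)), (_y, h(y)))/2 = C1 - y


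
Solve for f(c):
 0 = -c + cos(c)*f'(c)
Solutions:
 f(c) = C1 + Integral(c/cos(c), c)


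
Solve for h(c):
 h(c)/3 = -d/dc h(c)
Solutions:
 h(c) = C1*exp(-c/3)


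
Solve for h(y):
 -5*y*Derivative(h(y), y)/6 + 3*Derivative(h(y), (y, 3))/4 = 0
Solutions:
 h(y) = C1 + Integral(C2*airyai(30^(1/3)*y/3) + C3*airybi(30^(1/3)*y/3), y)


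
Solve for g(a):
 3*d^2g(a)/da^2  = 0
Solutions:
 g(a) = C1 + C2*a


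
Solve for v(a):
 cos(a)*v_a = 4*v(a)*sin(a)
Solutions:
 v(a) = C1/cos(a)^4


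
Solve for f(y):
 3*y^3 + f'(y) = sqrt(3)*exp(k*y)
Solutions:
 f(y) = C1 - 3*y^4/4 + sqrt(3)*exp(k*y)/k


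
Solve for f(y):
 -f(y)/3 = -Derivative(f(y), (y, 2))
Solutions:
 f(y) = C1*exp(-sqrt(3)*y/3) + C2*exp(sqrt(3)*y/3)


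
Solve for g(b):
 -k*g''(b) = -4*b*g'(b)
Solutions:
 g(b) = C1 + C2*erf(sqrt(2)*b*sqrt(-1/k))/sqrt(-1/k)


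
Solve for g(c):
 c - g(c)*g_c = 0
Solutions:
 g(c) = -sqrt(C1 + c^2)
 g(c) = sqrt(C1 + c^2)


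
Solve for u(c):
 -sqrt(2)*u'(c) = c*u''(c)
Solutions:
 u(c) = C1 + C2*c^(1 - sqrt(2))


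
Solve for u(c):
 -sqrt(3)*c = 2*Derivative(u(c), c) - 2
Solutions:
 u(c) = C1 - sqrt(3)*c^2/4 + c


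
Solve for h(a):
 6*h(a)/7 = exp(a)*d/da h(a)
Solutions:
 h(a) = C1*exp(-6*exp(-a)/7)


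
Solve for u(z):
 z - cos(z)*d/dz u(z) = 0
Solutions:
 u(z) = C1 + Integral(z/cos(z), z)


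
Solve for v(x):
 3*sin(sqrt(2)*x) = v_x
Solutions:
 v(x) = C1 - 3*sqrt(2)*cos(sqrt(2)*x)/2


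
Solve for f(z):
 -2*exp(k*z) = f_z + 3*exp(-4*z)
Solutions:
 f(z) = C1 + 3*exp(-4*z)/4 - 2*exp(k*z)/k


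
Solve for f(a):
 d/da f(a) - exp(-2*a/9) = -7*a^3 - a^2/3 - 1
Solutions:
 f(a) = C1 - 7*a^4/4 - a^3/9 - a - 9*exp(-2*a/9)/2


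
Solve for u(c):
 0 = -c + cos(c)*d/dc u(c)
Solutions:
 u(c) = C1 + Integral(c/cos(c), c)


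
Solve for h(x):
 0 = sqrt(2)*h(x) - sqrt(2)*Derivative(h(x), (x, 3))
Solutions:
 h(x) = C3*exp(x) + (C1*sin(sqrt(3)*x/2) + C2*cos(sqrt(3)*x/2))*exp(-x/2)


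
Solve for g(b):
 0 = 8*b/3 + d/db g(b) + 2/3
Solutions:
 g(b) = C1 - 4*b^2/3 - 2*b/3


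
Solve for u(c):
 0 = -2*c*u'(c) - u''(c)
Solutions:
 u(c) = C1 + C2*erf(c)


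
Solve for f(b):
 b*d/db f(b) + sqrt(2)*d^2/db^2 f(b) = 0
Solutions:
 f(b) = C1 + C2*erf(2^(1/4)*b/2)


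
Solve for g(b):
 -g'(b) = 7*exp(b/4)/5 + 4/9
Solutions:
 g(b) = C1 - 4*b/9 - 28*exp(b/4)/5


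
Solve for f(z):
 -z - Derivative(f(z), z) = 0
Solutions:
 f(z) = C1 - z^2/2


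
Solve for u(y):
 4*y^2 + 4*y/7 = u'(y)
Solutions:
 u(y) = C1 + 4*y^3/3 + 2*y^2/7


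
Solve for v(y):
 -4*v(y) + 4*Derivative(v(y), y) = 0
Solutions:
 v(y) = C1*exp(y)


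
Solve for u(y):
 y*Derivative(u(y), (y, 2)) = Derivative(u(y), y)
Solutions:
 u(y) = C1 + C2*y^2


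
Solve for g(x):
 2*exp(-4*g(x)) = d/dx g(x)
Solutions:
 g(x) = log(-I*(C1 + 8*x)^(1/4))
 g(x) = log(I*(C1 + 8*x)^(1/4))
 g(x) = log(-(C1 + 8*x)^(1/4))
 g(x) = log(C1 + 8*x)/4


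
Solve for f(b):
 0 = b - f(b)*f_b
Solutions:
 f(b) = -sqrt(C1 + b^2)
 f(b) = sqrt(C1 + b^2)


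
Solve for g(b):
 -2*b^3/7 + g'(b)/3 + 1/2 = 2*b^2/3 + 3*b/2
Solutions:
 g(b) = C1 + 3*b^4/14 + 2*b^3/3 + 9*b^2/4 - 3*b/2


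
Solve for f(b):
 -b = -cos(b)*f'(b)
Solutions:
 f(b) = C1 + Integral(b/cos(b), b)


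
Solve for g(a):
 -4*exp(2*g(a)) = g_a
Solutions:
 g(a) = log(-sqrt(-1/(C1 - 4*a))) - log(2)/2
 g(a) = log(-1/(C1 - 4*a))/2 - log(2)/2


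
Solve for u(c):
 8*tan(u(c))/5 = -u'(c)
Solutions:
 u(c) = pi - asin(C1*exp(-8*c/5))
 u(c) = asin(C1*exp(-8*c/5))


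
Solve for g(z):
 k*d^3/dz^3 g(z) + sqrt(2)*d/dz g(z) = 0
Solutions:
 g(z) = C1 + C2*exp(-2^(1/4)*z*sqrt(-1/k)) + C3*exp(2^(1/4)*z*sqrt(-1/k))


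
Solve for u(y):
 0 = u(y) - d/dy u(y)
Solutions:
 u(y) = C1*exp(y)


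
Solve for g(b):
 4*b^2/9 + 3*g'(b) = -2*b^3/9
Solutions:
 g(b) = C1 - b^4/54 - 4*b^3/81


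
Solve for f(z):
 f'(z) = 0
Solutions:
 f(z) = C1


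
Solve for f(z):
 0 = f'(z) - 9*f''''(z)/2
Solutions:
 f(z) = C1 + C4*exp(6^(1/3)*z/3) + (C2*sin(2^(1/3)*3^(5/6)*z/6) + C3*cos(2^(1/3)*3^(5/6)*z/6))*exp(-6^(1/3)*z/6)


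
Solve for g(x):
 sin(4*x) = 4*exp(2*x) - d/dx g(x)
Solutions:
 g(x) = C1 + 2*exp(2*x) + cos(4*x)/4


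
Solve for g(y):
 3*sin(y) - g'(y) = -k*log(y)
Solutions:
 g(y) = C1 + k*y*(log(y) - 1) - 3*cos(y)


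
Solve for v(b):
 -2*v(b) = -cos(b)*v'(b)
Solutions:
 v(b) = C1*(sin(b) + 1)/(sin(b) - 1)


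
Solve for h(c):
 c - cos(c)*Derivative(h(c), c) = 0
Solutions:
 h(c) = C1 + Integral(c/cos(c), c)


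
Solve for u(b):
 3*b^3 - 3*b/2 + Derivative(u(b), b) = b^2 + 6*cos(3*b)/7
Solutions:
 u(b) = C1 - 3*b^4/4 + b^3/3 + 3*b^2/4 + 2*sin(3*b)/7


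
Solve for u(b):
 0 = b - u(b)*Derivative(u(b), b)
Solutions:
 u(b) = -sqrt(C1 + b^2)
 u(b) = sqrt(C1 + b^2)


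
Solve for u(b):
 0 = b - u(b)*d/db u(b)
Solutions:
 u(b) = -sqrt(C1 + b^2)
 u(b) = sqrt(C1 + b^2)


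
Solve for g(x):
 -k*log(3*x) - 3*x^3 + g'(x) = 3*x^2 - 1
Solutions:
 g(x) = C1 + k*x*log(x) - k*x + k*x*log(3) + 3*x^4/4 + x^3 - x


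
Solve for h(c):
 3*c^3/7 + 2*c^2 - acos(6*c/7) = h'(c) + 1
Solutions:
 h(c) = C1 + 3*c^4/28 + 2*c^3/3 - c*acos(6*c/7) - c + sqrt(49 - 36*c^2)/6


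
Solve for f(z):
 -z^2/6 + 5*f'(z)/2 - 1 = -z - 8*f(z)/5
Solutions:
 f(z) = C1*exp(-16*z/25) + 5*z^2/48 - 365*z/384 + 12965/6144


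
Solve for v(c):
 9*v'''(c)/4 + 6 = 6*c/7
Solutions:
 v(c) = C1 + C2*c + C3*c^2 + c^4/63 - 4*c^3/9


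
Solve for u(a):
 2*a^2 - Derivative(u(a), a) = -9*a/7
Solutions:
 u(a) = C1 + 2*a^3/3 + 9*a^2/14


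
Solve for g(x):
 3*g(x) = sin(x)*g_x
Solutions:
 g(x) = C1*(cos(x) - 1)^(3/2)/(cos(x) + 1)^(3/2)


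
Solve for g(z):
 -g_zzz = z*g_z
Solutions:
 g(z) = C1 + Integral(C2*airyai(-z) + C3*airybi(-z), z)


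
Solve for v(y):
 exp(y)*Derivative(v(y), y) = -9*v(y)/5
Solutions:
 v(y) = C1*exp(9*exp(-y)/5)


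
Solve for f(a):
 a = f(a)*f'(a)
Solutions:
 f(a) = -sqrt(C1 + a^2)
 f(a) = sqrt(C1 + a^2)


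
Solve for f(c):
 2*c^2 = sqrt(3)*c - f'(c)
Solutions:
 f(c) = C1 - 2*c^3/3 + sqrt(3)*c^2/2


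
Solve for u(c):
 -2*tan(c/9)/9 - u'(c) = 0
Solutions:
 u(c) = C1 + 2*log(cos(c/9))


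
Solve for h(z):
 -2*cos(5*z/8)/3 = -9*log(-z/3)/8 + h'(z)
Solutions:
 h(z) = C1 + 9*z*log(-z)/8 - 9*z*log(3)/8 - 9*z/8 - 16*sin(5*z/8)/15


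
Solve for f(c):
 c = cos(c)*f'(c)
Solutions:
 f(c) = C1 + Integral(c/cos(c), c)


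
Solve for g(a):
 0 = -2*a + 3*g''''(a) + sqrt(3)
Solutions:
 g(a) = C1 + C2*a + C3*a^2 + C4*a^3 + a^5/180 - sqrt(3)*a^4/72


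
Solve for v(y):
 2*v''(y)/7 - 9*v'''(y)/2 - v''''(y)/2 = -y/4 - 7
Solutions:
 v(y) = C1 + C2*y + C3*exp(y*(-63 + sqrt(4081))/14) + C4*exp(-y*(63 + sqrt(4081))/14) - 7*y^3/48 - 1225*y^2/64


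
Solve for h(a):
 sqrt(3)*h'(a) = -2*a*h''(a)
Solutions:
 h(a) = C1 + C2*a^(1 - sqrt(3)/2)


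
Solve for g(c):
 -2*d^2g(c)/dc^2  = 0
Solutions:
 g(c) = C1 + C2*c


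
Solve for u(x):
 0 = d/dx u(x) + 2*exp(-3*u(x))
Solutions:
 u(x) = log(C1 - 6*x)/3
 u(x) = log((-3^(1/3) - 3^(5/6)*I)*(C1 - 2*x)^(1/3)/2)
 u(x) = log((-3^(1/3) + 3^(5/6)*I)*(C1 - 2*x)^(1/3)/2)


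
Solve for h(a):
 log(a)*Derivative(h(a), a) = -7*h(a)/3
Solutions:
 h(a) = C1*exp(-7*li(a)/3)


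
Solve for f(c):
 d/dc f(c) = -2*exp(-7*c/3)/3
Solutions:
 f(c) = C1 + 2*exp(-7*c/3)/7


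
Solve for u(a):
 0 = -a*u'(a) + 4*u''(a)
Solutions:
 u(a) = C1 + C2*erfi(sqrt(2)*a/4)


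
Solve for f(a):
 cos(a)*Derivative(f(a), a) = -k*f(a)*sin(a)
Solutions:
 f(a) = C1*exp(k*log(cos(a)))


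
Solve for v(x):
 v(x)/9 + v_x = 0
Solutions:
 v(x) = C1*exp(-x/9)


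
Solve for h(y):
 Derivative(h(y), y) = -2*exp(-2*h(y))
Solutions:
 h(y) = log(-sqrt(C1 - 4*y))
 h(y) = log(C1 - 4*y)/2


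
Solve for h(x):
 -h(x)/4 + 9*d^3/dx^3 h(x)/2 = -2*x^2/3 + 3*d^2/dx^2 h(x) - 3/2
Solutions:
 h(x) = C1*exp(x*(-2^(1/3)*(9*sqrt(145) + 113)^(1/3) - 8*2^(2/3)/(9*sqrt(145) + 113)^(1/3) + 8)/36)*sin(2^(1/3)*sqrt(3)*x*(-(9*sqrt(145) + 113)^(1/3) + 8*2^(1/3)/(9*sqrt(145) + 113)^(1/3))/36) + C2*exp(x*(-2^(1/3)*(9*sqrt(145) + 113)^(1/3) - 8*2^(2/3)/(9*sqrt(145) + 113)^(1/3) + 8)/36)*cos(2^(1/3)*sqrt(3)*x*(-(9*sqrt(145) + 113)^(1/3) + 8*2^(1/3)/(9*sqrt(145) + 113)^(1/3))/36) + C3*exp(x*(8*2^(2/3)/(9*sqrt(145) + 113)^(1/3) + 4 + 2^(1/3)*(9*sqrt(145) + 113)^(1/3))/18) + 8*x^2/3 - 58


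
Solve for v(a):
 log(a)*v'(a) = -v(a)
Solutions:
 v(a) = C1*exp(-li(a))


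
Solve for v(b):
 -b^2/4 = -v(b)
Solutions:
 v(b) = b^2/4


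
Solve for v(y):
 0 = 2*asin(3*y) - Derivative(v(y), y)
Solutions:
 v(y) = C1 + 2*y*asin(3*y) + 2*sqrt(1 - 9*y^2)/3


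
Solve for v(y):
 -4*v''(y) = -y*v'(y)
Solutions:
 v(y) = C1 + C2*erfi(sqrt(2)*y/4)


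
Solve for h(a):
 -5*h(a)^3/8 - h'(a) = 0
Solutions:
 h(a) = -2*sqrt(-1/(C1 - 5*a))
 h(a) = 2*sqrt(-1/(C1 - 5*a))


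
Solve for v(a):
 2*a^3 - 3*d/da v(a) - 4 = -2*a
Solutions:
 v(a) = C1 + a^4/6 + a^2/3 - 4*a/3


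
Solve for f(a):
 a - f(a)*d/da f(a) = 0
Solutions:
 f(a) = -sqrt(C1 + a^2)
 f(a) = sqrt(C1 + a^2)


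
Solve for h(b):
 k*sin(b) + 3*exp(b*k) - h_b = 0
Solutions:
 h(b) = C1 - k*cos(b) + 3*exp(b*k)/k


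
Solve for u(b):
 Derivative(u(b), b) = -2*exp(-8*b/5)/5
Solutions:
 u(b) = C1 + exp(-8*b/5)/4


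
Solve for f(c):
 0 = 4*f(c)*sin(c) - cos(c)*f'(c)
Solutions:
 f(c) = C1/cos(c)^4


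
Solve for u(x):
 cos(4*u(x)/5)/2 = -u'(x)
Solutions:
 x/2 - 5*log(sin(4*u(x)/5) - 1)/8 + 5*log(sin(4*u(x)/5) + 1)/8 = C1


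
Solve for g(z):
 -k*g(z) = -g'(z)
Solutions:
 g(z) = C1*exp(k*z)


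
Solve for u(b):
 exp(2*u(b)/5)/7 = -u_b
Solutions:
 u(b) = 5*log(-sqrt(-1/(C1 - b))) - 5*log(2) + 5*log(70)/2
 u(b) = 5*log(-1/(C1 - b))/2 - 5*log(2) + 5*log(70)/2


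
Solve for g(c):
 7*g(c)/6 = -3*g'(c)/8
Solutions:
 g(c) = C1*exp(-28*c/9)


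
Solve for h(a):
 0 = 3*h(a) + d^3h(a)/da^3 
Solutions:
 h(a) = C3*exp(-3^(1/3)*a) + (C1*sin(3^(5/6)*a/2) + C2*cos(3^(5/6)*a/2))*exp(3^(1/3)*a/2)


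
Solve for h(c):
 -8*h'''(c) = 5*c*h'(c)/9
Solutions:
 h(c) = C1 + Integral(C2*airyai(-15^(1/3)*c/6) + C3*airybi(-15^(1/3)*c/6), c)


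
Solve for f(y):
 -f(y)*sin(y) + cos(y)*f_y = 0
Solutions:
 f(y) = C1/cos(y)


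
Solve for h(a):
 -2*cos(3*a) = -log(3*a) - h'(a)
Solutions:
 h(a) = C1 - a*log(a) - a*log(3) + a + 2*sin(3*a)/3


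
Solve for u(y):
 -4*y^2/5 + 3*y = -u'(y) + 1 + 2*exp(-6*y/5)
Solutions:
 u(y) = C1 + 4*y^3/15 - 3*y^2/2 + y - 5*exp(-6*y/5)/3


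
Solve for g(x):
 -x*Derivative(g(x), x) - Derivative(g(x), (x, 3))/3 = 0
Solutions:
 g(x) = C1 + Integral(C2*airyai(-3^(1/3)*x) + C3*airybi(-3^(1/3)*x), x)


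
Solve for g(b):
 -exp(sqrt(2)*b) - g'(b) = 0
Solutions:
 g(b) = C1 - sqrt(2)*exp(sqrt(2)*b)/2


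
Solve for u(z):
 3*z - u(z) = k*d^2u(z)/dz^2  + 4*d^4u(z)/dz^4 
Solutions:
 u(z) = C1*exp(-sqrt(2)*z*sqrt(-k - sqrt(k^2 - 16))/4) + C2*exp(sqrt(2)*z*sqrt(-k - sqrt(k^2 - 16))/4) + C3*exp(-sqrt(2)*z*sqrt(-k + sqrt(k^2 - 16))/4) + C4*exp(sqrt(2)*z*sqrt(-k + sqrt(k^2 - 16))/4) + 3*z


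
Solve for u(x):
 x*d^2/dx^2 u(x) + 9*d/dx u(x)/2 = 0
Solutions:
 u(x) = C1 + C2/x^(7/2)


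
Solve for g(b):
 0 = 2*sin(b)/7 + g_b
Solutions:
 g(b) = C1 + 2*cos(b)/7


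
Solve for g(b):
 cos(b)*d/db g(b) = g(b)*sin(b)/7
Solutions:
 g(b) = C1/cos(b)^(1/7)


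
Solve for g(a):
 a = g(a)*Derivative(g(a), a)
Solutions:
 g(a) = -sqrt(C1 + a^2)
 g(a) = sqrt(C1 + a^2)


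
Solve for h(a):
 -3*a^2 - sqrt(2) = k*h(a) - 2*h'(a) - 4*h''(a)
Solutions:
 h(a) = C1*exp(a*(sqrt(4*k + 1) - 1)/4) + C2*exp(-a*(sqrt(4*k + 1) + 1)/4) - 3*a^2/k - 12*a/k^2 - sqrt(2)/k - 24/k^2 - 24/k^3


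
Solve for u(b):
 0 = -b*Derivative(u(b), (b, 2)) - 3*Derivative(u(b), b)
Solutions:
 u(b) = C1 + C2/b^2


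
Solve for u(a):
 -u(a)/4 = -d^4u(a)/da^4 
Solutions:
 u(a) = C1*exp(-sqrt(2)*a/2) + C2*exp(sqrt(2)*a/2) + C3*sin(sqrt(2)*a/2) + C4*cos(sqrt(2)*a/2)


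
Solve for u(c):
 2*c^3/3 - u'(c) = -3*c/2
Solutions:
 u(c) = C1 + c^4/6 + 3*c^2/4


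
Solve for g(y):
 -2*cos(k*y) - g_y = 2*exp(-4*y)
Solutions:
 g(y) = C1 + exp(-4*y)/2 - 2*sin(k*y)/k


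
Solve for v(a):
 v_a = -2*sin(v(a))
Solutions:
 v(a) = -acos((-C1 - exp(4*a))/(C1 - exp(4*a))) + 2*pi
 v(a) = acos((-C1 - exp(4*a))/(C1 - exp(4*a)))


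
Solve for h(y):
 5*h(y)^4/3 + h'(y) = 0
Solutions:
 h(y) = (-1 - sqrt(3)*I)*(1/(C1 + 5*y))^(1/3)/2
 h(y) = (-1 + sqrt(3)*I)*(1/(C1 + 5*y))^(1/3)/2
 h(y) = (1/(C1 + 5*y))^(1/3)


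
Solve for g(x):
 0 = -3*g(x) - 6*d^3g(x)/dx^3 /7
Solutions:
 g(x) = C3*exp(-2^(2/3)*7^(1/3)*x/2) + (C1*sin(2^(2/3)*sqrt(3)*7^(1/3)*x/4) + C2*cos(2^(2/3)*sqrt(3)*7^(1/3)*x/4))*exp(2^(2/3)*7^(1/3)*x/4)


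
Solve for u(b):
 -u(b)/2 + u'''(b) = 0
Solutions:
 u(b) = C3*exp(2^(2/3)*b/2) + (C1*sin(2^(2/3)*sqrt(3)*b/4) + C2*cos(2^(2/3)*sqrt(3)*b/4))*exp(-2^(2/3)*b/4)


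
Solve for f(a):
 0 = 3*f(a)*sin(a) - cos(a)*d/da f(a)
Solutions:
 f(a) = C1/cos(a)^3


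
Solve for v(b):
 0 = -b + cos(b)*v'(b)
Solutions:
 v(b) = C1 + Integral(b/cos(b), b)


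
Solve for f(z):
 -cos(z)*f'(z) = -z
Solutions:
 f(z) = C1 + Integral(z/cos(z), z)


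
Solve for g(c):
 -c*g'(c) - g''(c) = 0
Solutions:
 g(c) = C1 + C2*erf(sqrt(2)*c/2)


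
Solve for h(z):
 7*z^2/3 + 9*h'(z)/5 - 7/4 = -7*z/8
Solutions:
 h(z) = C1 - 35*z^3/81 - 35*z^2/144 + 35*z/36


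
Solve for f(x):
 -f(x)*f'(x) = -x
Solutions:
 f(x) = -sqrt(C1 + x^2)
 f(x) = sqrt(C1 + x^2)


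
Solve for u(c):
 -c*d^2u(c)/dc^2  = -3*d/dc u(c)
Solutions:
 u(c) = C1 + C2*c^4


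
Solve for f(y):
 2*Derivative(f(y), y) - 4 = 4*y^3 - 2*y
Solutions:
 f(y) = C1 + y^4/2 - y^2/2 + 2*y


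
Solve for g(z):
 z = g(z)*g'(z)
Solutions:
 g(z) = -sqrt(C1 + z^2)
 g(z) = sqrt(C1 + z^2)


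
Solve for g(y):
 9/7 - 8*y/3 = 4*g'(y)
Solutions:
 g(y) = C1 - y^2/3 + 9*y/28


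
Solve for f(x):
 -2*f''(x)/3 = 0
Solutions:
 f(x) = C1 + C2*x


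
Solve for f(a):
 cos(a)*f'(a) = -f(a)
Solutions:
 f(a) = C1*sqrt(sin(a) - 1)/sqrt(sin(a) + 1)


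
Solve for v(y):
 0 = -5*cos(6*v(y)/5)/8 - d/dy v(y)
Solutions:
 5*y/8 - 5*log(sin(6*v(y)/5) - 1)/12 + 5*log(sin(6*v(y)/5) + 1)/12 = C1


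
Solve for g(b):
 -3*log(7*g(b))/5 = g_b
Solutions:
 5*Integral(1/(log(_y) + log(7)), (_y, g(b)))/3 = C1 - b


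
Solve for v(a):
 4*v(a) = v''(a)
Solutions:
 v(a) = C1*exp(-2*a) + C2*exp(2*a)


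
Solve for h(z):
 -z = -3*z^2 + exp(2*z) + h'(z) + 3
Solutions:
 h(z) = C1 + z^3 - z^2/2 - 3*z - exp(2*z)/2


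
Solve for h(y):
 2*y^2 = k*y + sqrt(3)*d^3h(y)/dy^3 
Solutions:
 h(y) = C1 + C2*y + C3*y^2 - sqrt(3)*k*y^4/72 + sqrt(3)*y^5/90


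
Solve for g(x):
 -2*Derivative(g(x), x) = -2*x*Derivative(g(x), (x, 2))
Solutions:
 g(x) = C1 + C2*x^2


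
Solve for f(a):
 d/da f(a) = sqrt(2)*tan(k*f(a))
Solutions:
 f(a) = Piecewise((-asin(exp(C1*k + sqrt(2)*a*k))/k + pi/k, Ne(k, 0)), (nan, True))
 f(a) = Piecewise((asin(exp(C1*k + sqrt(2)*a*k))/k, Ne(k, 0)), (nan, True))


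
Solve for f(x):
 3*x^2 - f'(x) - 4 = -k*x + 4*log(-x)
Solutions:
 f(x) = C1 + k*x^2/2 + x^3 - 4*x*log(-x)


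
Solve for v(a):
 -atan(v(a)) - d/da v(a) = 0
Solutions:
 Integral(1/atan(_y), (_y, v(a))) = C1 - a


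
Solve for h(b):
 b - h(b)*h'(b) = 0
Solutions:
 h(b) = -sqrt(C1 + b^2)
 h(b) = sqrt(C1 + b^2)


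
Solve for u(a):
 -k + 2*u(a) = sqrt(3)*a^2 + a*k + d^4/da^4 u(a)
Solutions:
 u(a) = C1*exp(-2^(1/4)*a) + C2*exp(2^(1/4)*a) + C3*sin(2^(1/4)*a) + C4*cos(2^(1/4)*a) + sqrt(3)*a^2/2 + a*k/2 + k/2


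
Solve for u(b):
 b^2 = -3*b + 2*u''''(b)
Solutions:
 u(b) = C1 + C2*b + C3*b^2 + C4*b^3 + b^6/720 + b^5/80


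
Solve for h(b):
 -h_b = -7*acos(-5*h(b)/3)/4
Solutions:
 Integral(1/acos(-5*_y/3), (_y, h(b))) = C1 + 7*b/4


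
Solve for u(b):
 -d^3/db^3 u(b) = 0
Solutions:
 u(b) = C1 + C2*b + C3*b^2


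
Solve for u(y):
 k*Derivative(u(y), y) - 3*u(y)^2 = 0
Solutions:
 u(y) = -k/(C1*k + 3*y)


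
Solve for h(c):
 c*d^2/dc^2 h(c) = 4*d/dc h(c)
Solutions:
 h(c) = C1 + C2*c^5


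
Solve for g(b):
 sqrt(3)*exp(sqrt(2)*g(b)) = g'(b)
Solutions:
 g(b) = sqrt(2)*(2*log(-1/(C1 + sqrt(3)*b)) - log(2))/4


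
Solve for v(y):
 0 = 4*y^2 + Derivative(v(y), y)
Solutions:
 v(y) = C1 - 4*y^3/3


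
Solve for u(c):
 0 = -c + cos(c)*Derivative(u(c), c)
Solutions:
 u(c) = C1 + Integral(c/cos(c), c)


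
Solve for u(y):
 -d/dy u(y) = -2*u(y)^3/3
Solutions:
 u(y) = -sqrt(6)*sqrt(-1/(C1 + 2*y))/2
 u(y) = sqrt(6)*sqrt(-1/(C1 + 2*y))/2


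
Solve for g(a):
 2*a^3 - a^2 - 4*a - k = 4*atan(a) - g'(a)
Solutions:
 g(a) = C1 - a^4/2 + a^3/3 + 2*a^2 + a*k + 4*a*atan(a) - 2*log(a^2 + 1)


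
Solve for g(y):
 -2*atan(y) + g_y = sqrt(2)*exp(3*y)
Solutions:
 g(y) = C1 + 2*y*atan(y) + sqrt(2)*exp(3*y)/3 - log(y^2 + 1)


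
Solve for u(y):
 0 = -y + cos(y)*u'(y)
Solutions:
 u(y) = C1 + Integral(y/cos(y), y)


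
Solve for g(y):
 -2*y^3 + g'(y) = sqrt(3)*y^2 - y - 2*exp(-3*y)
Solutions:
 g(y) = C1 + y^4/2 + sqrt(3)*y^3/3 - y^2/2 + 2*exp(-3*y)/3


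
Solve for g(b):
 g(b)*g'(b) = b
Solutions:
 g(b) = -sqrt(C1 + b^2)
 g(b) = sqrt(C1 + b^2)


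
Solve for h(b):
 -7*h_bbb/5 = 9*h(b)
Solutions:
 h(b) = C3*exp(b*(-45^(1/3)*7^(2/3) + 3*21^(2/3)*5^(1/3))/28)*sin(3*3^(1/6)*5^(1/3)*7^(2/3)*b/14) + C4*exp(b*(-45^(1/3)*7^(2/3) + 3*21^(2/3)*5^(1/3))/28)*cos(3*3^(1/6)*5^(1/3)*7^(2/3)*b/14) + C5*exp(-b*(45^(1/3)*7^(2/3) + 3*21^(2/3)*5^(1/3))/28) + (C1*sin(3*3^(1/6)*5^(1/3)*7^(2/3)*b/14) + C2*cos(3*3^(1/6)*5^(1/3)*7^(2/3)*b/14))*exp(45^(1/3)*7^(2/3)*b/14)


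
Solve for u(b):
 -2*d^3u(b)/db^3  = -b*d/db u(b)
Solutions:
 u(b) = C1 + Integral(C2*airyai(2^(2/3)*b/2) + C3*airybi(2^(2/3)*b/2), b)


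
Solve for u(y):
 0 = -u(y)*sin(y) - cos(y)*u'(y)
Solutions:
 u(y) = C1*cos(y)


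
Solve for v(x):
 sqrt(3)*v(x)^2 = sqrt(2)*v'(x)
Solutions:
 v(x) = -2/(C1 + sqrt(6)*x)


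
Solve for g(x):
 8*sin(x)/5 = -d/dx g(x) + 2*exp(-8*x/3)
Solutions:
 g(x) = C1 + 8*cos(x)/5 - 3*exp(-8*x/3)/4


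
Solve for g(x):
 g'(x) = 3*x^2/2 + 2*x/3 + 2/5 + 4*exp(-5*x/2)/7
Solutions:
 g(x) = C1 + x^3/2 + x^2/3 + 2*x/5 - 8*exp(-5*x/2)/35


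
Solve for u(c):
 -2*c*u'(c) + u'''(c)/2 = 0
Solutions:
 u(c) = C1 + Integral(C2*airyai(2^(2/3)*c) + C3*airybi(2^(2/3)*c), c)


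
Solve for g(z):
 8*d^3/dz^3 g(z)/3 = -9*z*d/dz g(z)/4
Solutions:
 g(z) = C1 + Integral(C2*airyai(-3*2^(1/3)*z/4) + C3*airybi(-3*2^(1/3)*z/4), z)


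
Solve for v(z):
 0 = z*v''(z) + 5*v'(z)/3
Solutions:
 v(z) = C1 + C2/z^(2/3)


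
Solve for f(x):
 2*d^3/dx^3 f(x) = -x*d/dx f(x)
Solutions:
 f(x) = C1 + Integral(C2*airyai(-2^(2/3)*x/2) + C3*airybi(-2^(2/3)*x/2), x)


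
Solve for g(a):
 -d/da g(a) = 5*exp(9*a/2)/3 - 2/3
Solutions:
 g(a) = C1 + 2*a/3 - 10*exp(9*a/2)/27


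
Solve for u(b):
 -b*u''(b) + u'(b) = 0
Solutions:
 u(b) = C1 + C2*b^2


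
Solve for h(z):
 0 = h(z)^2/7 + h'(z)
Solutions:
 h(z) = 7/(C1 + z)


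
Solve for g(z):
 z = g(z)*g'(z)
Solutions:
 g(z) = -sqrt(C1 + z^2)
 g(z) = sqrt(C1 + z^2)


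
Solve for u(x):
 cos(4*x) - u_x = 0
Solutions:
 u(x) = C1 + sin(4*x)/4


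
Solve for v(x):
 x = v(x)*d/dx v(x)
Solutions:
 v(x) = -sqrt(C1 + x^2)
 v(x) = sqrt(C1 + x^2)


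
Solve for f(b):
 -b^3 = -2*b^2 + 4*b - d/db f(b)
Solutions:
 f(b) = C1 + b^4/4 - 2*b^3/3 + 2*b^2


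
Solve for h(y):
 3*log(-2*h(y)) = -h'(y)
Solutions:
 Integral(1/(log(-_y) + log(2)), (_y, h(y)))/3 = C1 - y


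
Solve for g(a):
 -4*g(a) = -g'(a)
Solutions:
 g(a) = C1*exp(4*a)


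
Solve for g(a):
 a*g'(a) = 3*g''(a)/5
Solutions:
 g(a) = C1 + C2*erfi(sqrt(30)*a/6)


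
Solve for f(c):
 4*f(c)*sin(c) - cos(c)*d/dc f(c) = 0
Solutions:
 f(c) = C1/cos(c)^4


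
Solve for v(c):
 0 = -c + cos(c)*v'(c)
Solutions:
 v(c) = C1 + Integral(c/cos(c), c)


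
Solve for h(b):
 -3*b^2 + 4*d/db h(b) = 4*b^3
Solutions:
 h(b) = C1 + b^4/4 + b^3/4


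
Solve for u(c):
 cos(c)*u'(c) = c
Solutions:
 u(c) = C1 + Integral(c/cos(c), c)


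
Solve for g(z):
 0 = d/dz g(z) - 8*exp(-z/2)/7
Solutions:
 g(z) = C1 - 16*exp(-z/2)/7


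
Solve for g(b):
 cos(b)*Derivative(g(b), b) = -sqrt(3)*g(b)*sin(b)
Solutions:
 g(b) = C1*cos(b)^(sqrt(3))


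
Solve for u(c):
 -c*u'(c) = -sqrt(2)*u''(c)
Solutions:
 u(c) = C1 + C2*erfi(2^(1/4)*c/2)


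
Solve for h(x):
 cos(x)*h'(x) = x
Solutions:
 h(x) = C1 + Integral(x/cos(x), x)


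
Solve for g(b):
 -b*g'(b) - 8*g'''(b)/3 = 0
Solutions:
 g(b) = C1 + Integral(C2*airyai(-3^(1/3)*b/2) + C3*airybi(-3^(1/3)*b/2), b)


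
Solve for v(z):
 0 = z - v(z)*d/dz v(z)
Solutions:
 v(z) = -sqrt(C1 + z^2)
 v(z) = sqrt(C1 + z^2)


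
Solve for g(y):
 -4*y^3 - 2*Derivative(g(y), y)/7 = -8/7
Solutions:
 g(y) = C1 - 7*y^4/2 + 4*y


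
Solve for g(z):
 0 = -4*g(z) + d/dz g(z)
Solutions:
 g(z) = C1*exp(4*z)


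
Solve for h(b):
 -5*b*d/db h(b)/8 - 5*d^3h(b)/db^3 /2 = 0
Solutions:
 h(b) = C1 + Integral(C2*airyai(-2^(1/3)*b/2) + C3*airybi(-2^(1/3)*b/2), b)


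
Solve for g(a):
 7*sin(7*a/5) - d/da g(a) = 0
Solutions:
 g(a) = C1 - 5*cos(7*a/5)


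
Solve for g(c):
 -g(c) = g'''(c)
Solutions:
 g(c) = C3*exp(-c) + (C1*sin(sqrt(3)*c/2) + C2*cos(sqrt(3)*c/2))*exp(c/2)


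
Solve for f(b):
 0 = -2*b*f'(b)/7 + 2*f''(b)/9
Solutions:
 f(b) = C1 + C2*erfi(3*sqrt(14)*b/14)


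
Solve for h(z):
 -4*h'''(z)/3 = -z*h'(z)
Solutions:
 h(z) = C1 + Integral(C2*airyai(6^(1/3)*z/2) + C3*airybi(6^(1/3)*z/2), z)


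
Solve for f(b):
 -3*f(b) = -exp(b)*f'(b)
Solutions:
 f(b) = C1*exp(-3*exp(-b))


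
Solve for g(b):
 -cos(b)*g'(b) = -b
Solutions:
 g(b) = C1 + Integral(b/cos(b), b)


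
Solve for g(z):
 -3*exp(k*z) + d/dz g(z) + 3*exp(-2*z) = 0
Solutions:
 g(z) = C1 + 3*exp(-2*z)/2 + 3*exp(k*z)/k


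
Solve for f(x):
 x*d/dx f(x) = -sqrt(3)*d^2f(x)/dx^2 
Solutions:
 f(x) = C1 + C2*erf(sqrt(2)*3^(3/4)*x/6)


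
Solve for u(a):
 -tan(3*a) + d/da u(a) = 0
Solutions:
 u(a) = C1 - log(cos(3*a))/3


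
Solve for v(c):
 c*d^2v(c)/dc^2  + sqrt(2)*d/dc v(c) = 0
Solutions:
 v(c) = C1 + C2*c^(1 - sqrt(2))


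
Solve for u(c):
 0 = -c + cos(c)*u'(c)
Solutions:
 u(c) = C1 + Integral(c/cos(c), c)


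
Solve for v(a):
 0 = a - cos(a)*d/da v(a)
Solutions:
 v(a) = C1 + Integral(a/cos(a), a)


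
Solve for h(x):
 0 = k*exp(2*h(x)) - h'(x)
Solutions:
 h(x) = log(-sqrt(-1/(C1 + k*x))) - log(2)/2
 h(x) = log(-1/(C1 + k*x))/2 - log(2)/2


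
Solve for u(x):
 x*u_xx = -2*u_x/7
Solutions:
 u(x) = C1 + C2*x^(5/7)


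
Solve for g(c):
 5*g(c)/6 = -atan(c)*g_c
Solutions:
 g(c) = C1*exp(-5*Integral(1/atan(c), c)/6)


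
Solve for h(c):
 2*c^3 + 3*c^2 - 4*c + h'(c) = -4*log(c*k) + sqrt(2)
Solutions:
 h(c) = C1 - c^4/2 - c^3 + 2*c^2 - 4*c*log(c*k) + c*(sqrt(2) + 4)


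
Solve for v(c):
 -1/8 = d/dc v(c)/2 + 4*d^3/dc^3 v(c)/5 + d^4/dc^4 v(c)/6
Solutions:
 v(c) = C1 + C2*exp(c*(-32 + 128*2^(1/3)/(5*sqrt(36345) + 1399)^(1/3) + 2^(2/3)*(5*sqrt(36345) + 1399)^(1/3))/20)*sin(2^(1/3)*sqrt(3)*c*(-2^(1/3)*(5*sqrt(36345) + 1399)^(1/3) + 128/(5*sqrt(36345) + 1399)^(1/3))/20) + C3*exp(c*(-32 + 128*2^(1/3)/(5*sqrt(36345) + 1399)^(1/3) + 2^(2/3)*(5*sqrt(36345) + 1399)^(1/3))/20)*cos(2^(1/3)*sqrt(3)*c*(-2^(1/3)*(5*sqrt(36345) + 1399)^(1/3) + 128/(5*sqrt(36345) + 1399)^(1/3))/20) + C4*exp(-c*(128*2^(1/3)/(5*sqrt(36345) + 1399)^(1/3) + 16 + 2^(2/3)*(5*sqrt(36345) + 1399)^(1/3))/10) - c/4


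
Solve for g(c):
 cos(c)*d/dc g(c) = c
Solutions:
 g(c) = C1 + Integral(c/cos(c), c)


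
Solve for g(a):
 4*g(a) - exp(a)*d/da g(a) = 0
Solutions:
 g(a) = C1*exp(-4*exp(-a))


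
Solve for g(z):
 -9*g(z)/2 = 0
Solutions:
 g(z) = 0


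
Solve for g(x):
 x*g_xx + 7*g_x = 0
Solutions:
 g(x) = C1 + C2/x^6


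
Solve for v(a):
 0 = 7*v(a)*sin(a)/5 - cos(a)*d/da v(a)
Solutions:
 v(a) = C1/cos(a)^(7/5)


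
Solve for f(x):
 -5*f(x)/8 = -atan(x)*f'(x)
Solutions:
 f(x) = C1*exp(5*Integral(1/atan(x), x)/8)


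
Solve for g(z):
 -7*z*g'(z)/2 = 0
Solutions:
 g(z) = C1
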